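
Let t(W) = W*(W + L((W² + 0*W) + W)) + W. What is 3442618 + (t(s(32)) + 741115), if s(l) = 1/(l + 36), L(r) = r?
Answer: 1315499539417/314432 ≈ 4.1837e+6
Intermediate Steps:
s(l) = 1/(36 + l)
t(W) = W + W*(W² + 2*W) (t(W) = W*(W + ((W² + 0*W) + W)) + W = W*(W + ((W² + 0) + W)) + W = W*(W + (W² + W)) + W = W*(W + (W + W²)) + W = W*(W² + 2*W) + W = W + W*(W² + 2*W))
3442618 + (t(s(32)) + 741115) = 3442618 + ((1 + 1/(36 + 32) + (1 + 1/(36 + 32))/(36 + 32))/(36 + 32) + 741115) = 3442618 + ((1 + 1/68 + (1 + 1/68)/68)/68 + 741115) = 3442618 + ((1 + 1/68 + (1/68)*(69/68))/68 + 741115) = 3442618 + ((1 + 1/68 + 69/4624)/68 + 741115) = 3442618 + ((1/68)*(4761/4624) + 741115) = 3442618 + (4761/314432 + 741115) = 3442618 + 233030276441/314432 = 1315499539417/314432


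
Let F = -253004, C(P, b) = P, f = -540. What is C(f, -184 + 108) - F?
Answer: 252464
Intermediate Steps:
C(f, -184 + 108) - F = -540 - 1*(-253004) = -540 + 253004 = 252464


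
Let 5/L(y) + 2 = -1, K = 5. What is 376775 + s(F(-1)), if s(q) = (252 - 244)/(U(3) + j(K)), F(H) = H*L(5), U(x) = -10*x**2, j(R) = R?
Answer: 32025867/85 ≈ 3.7678e+5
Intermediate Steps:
L(y) = -5/3 (L(y) = 5/(-2 - 1) = 5/(-3) = 5*(-1/3) = -5/3)
F(H) = -5*H/3 (F(H) = H*(-5/3) = -5*H/3)
s(q) = -8/85 (s(q) = (252 - 244)/(-10*3**2 + 5) = 8/(-10*9 + 5) = 8/(-90 + 5) = 8/(-85) = 8*(-1/85) = -8/85)
376775 + s(F(-1)) = 376775 - 8/85 = 32025867/85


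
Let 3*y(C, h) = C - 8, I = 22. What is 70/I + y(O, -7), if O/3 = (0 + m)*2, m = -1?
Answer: -49/33 ≈ -1.4848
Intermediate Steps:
O = -6 (O = 3*((0 - 1)*2) = 3*(-1*2) = 3*(-2) = -6)
y(C, h) = -8/3 + C/3 (y(C, h) = (C - 8)/3 = (-8 + C)/3 = -8/3 + C/3)
70/I + y(O, -7) = 70/22 + (-8/3 + (1/3)*(-6)) = 70*(1/22) + (-8/3 - 2) = 35/11 - 14/3 = -49/33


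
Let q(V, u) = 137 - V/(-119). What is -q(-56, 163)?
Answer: -2321/17 ≈ -136.53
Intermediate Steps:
q(V, u) = 137 + V/119 (q(V, u) = 137 - V*(-1)/119 = 137 - (-1)*V/119 = 137 + V/119)
-q(-56, 163) = -(137 + (1/119)*(-56)) = -(137 - 8/17) = -1*2321/17 = -2321/17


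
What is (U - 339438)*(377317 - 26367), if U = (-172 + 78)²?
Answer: -116024771900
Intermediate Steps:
U = 8836 (U = (-94)² = 8836)
(U - 339438)*(377317 - 26367) = (8836 - 339438)*(377317 - 26367) = -330602*350950 = -116024771900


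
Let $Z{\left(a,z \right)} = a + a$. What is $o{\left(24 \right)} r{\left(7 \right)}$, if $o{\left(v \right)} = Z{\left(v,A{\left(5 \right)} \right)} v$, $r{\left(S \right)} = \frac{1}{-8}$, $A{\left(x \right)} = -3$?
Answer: $-144$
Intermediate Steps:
$Z{\left(a,z \right)} = 2 a$
$r{\left(S \right)} = - \frac{1}{8}$
$o{\left(v \right)} = 2 v^{2}$ ($o{\left(v \right)} = 2 v v = 2 v^{2}$)
$o{\left(24 \right)} r{\left(7 \right)} = 2 \cdot 24^{2} \left(- \frac{1}{8}\right) = 2 \cdot 576 \left(- \frac{1}{8}\right) = 1152 \left(- \frac{1}{8}\right) = -144$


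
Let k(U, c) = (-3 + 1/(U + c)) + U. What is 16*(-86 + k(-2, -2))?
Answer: -1460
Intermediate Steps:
k(U, c) = -3 + U + 1/(U + c)
16*(-86 + k(-2, -2)) = 16*(-86 + (1 + (-2)**2 - 3*(-2) - 3*(-2) - 2*(-2))/(-2 - 2)) = 16*(-86 + (1 + 4 + 6 + 6 + 4)/(-4)) = 16*(-86 - 1/4*21) = 16*(-86 - 21/4) = 16*(-365/4) = -1460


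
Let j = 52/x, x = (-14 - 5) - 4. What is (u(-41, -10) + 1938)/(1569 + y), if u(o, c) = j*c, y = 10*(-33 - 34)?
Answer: 45094/20677 ≈ 2.1809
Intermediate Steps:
x = -23 (x = -19 - 4 = -23)
y = -670 (y = 10*(-67) = -670)
j = -52/23 (j = 52/(-23) = 52*(-1/23) = -52/23 ≈ -2.2609)
u(o, c) = -52*c/23
(u(-41, -10) + 1938)/(1569 + y) = (-52/23*(-10) + 1938)/(1569 - 670) = (520/23 + 1938)/899 = (45094/23)*(1/899) = 45094/20677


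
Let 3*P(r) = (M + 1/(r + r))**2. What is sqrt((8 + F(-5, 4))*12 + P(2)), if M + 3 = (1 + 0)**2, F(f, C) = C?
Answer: sqrt(20883)/12 ≈ 12.042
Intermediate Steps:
M = -2 (M = -3 + (1 + 0)**2 = -3 + 1**2 = -3 + 1 = -2)
P(r) = (-2 + 1/(2*r))**2/3 (P(r) = (-2 + 1/(r + r))**2/3 = (-2 + 1/(2*r))**2/3)
sqrt((8 + F(-5, 4))*12 + P(2)) = sqrt((8 + 4)*12 + (1/12)*(-1 + 4*2)**2/2**2) = sqrt(12*12 + (1/12)*(1/4)*(-1 + 8)**2) = sqrt(144 + (1/12)*(1/4)*7**2) = sqrt(144 + (1/12)*(1/4)*49) = sqrt(144 + 49/48) = sqrt(6961/48) = sqrt(20883)/12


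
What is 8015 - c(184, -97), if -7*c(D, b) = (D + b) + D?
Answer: 56376/7 ≈ 8053.7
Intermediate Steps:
c(D, b) = -2*D/7 - b/7 (c(D, b) = -((D + b) + D)/7 = -(b + 2*D)/7 = -2*D/7 - b/7)
8015 - c(184, -97) = 8015 - (-2/7*184 - ⅐*(-97)) = 8015 - (-368/7 + 97/7) = 8015 - 1*(-271/7) = 8015 + 271/7 = 56376/7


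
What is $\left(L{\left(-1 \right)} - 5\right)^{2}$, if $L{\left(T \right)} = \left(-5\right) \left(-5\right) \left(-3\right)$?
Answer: $6400$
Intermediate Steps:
$L{\left(T \right)} = -75$ ($L{\left(T \right)} = 25 \left(-3\right) = -75$)
$\left(L{\left(-1 \right)} - 5\right)^{2} = \left(-75 - 5\right)^{2} = \left(-80\right)^{2} = 6400$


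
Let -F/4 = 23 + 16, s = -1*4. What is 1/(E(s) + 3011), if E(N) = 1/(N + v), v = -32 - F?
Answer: 120/361321 ≈ 0.00033211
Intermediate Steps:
s = -4
F = -156 (F = -4*(23 + 16) = -4*39 = -156)
v = 124 (v = -32 - 1*(-156) = -32 + 156 = 124)
E(N) = 1/(124 + N) (E(N) = 1/(N + 124) = 1/(124 + N))
1/(E(s) + 3011) = 1/(1/(124 - 4) + 3011) = 1/(1/120 + 3011) = 1/(361321/120) = 120/361321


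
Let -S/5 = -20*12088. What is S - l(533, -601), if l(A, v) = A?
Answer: 1208267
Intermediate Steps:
S = 1208800 (S = -(-100)*12088 = -5*(-241760) = 1208800)
S - l(533, -601) = 1208800 - 1*533 = 1208800 - 533 = 1208267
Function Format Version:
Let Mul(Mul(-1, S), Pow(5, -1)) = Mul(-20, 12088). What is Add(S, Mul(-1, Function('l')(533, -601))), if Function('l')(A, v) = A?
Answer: 1208267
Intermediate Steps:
S = 1208800 (S = Mul(-5, Mul(-20, 12088)) = Mul(-5, -241760) = 1208800)
Add(S, Mul(-1, Function('l')(533, -601))) = Add(1208800, Mul(-1, 533)) = Add(1208800, -533) = 1208267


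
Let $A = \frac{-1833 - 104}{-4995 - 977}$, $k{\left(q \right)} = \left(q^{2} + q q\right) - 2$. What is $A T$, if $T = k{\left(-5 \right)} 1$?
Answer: $\frac{23244}{1493} \approx 15.569$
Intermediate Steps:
$k{\left(q \right)} = -2 + 2 q^{2}$ ($k{\left(q \right)} = \left(q^{2} + q^{2}\right) - 2 = 2 q^{2} - 2 = -2 + 2 q^{2}$)
$A = \frac{1937}{5972}$ ($A = - \frac{1937}{-5972} = \left(-1937\right) \left(- \frac{1}{5972}\right) = \frac{1937}{5972} \approx 0.32435$)
$T = 48$ ($T = \left(-2 + 2 \left(-5\right)^{2}\right) 1 = \left(-2 + 2 \cdot 25\right) 1 = \left(-2 + 50\right) 1 = 48 \cdot 1 = 48$)
$A T = \frac{1937}{5972} \cdot 48 = \frac{23244}{1493}$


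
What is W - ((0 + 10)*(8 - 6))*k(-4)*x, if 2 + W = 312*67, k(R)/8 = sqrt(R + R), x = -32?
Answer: 20902 + 10240*I*sqrt(2) ≈ 20902.0 + 14482.0*I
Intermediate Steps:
k(R) = 8*sqrt(2)*sqrt(R) (k(R) = 8*sqrt(R + R) = 8*sqrt(2*R) = 8*(sqrt(2)*sqrt(R)) = 8*sqrt(2)*sqrt(R))
W = 20902 (W = -2 + 312*67 = -2 + 20904 = 20902)
W - ((0 + 10)*(8 - 6))*k(-4)*x = 20902 - ((0 + 10)*(8 - 6))*(8*sqrt(2)*sqrt(-4))*(-32) = 20902 - (10*2)*(8*sqrt(2)*(2*I))*(-32) = 20902 - 20*(16*I*sqrt(2))*(-32) = 20902 - 320*I*sqrt(2)*(-32) = 20902 - (-10240)*I*sqrt(2) = 20902 + 10240*I*sqrt(2)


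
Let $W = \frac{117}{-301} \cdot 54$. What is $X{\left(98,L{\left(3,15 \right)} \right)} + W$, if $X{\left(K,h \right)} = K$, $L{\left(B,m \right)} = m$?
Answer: $\frac{23180}{301} \approx 77.01$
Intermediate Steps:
$W = - \frac{6318}{301}$ ($W = 117 \left(- \frac{1}{301}\right) 54 = \left(- \frac{117}{301}\right) 54 = - \frac{6318}{301} \approx -20.99$)
$X{\left(98,L{\left(3,15 \right)} \right)} + W = 98 - \frac{6318}{301} = \frac{23180}{301}$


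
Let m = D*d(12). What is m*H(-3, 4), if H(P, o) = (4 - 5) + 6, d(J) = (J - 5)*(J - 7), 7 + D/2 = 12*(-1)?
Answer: -6650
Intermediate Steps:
D = -38 (D = -14 + 2*(12*(-1)) = -14 + 2*(-12) = -14 - 24 = -38)
d(J) = (-7 + J)*(-5 + J) (d(J) = (-5 + J)*(-7 + J) = (-7 + J)*(-5 + J))
H(P, o) = 5 (H(P, o) = -1 + 6 = 5)
m = -1330 (m = -38*(35 + 12² - 12*12) = -38*(35 + 144 - 144) = -38*35 = -1330)
m*H(-3, 4) = -1330*5 = -6650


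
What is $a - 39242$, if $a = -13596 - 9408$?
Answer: $-62246$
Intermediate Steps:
$a = -23004$
$a - 39242 = -23004 - 39242 = -62246$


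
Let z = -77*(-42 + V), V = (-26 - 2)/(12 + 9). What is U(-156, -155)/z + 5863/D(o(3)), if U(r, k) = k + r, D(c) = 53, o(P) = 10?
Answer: 58639181/530530 ≈ 110.53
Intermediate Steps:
V = -4/3 (V = -28/21 = -28*1/21 = -4/3 ≈ -1.3333)
z = 10010/3 (z = -77*(-42 - 4/3) = -77*(-130/3) = 10010/3 ≈ 3336.7)
U(-156, -155)/z + 5863/D(o(3)) = (-155 - 156)/(10010/3) + 5863/53 = -311*3/10010 + 5863*(1/53) = -933/10010 + 5863/53 = 58639181/530530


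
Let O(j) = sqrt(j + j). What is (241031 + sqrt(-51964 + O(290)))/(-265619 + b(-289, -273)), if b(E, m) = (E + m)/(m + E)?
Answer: -241031/265618 - I*sqrt(51964 - 2*sqrt(145))/265618 ≈ -0.90743 - 0.00085801*I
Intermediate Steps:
b(E, m) = 1 (b(E, m) = (E + m)/(E + m) = 1)
O(j) = sqrt(2)*sqrt(j) (O(j) = sqrt(2*j) = sqrt(2)*sqrt(j))
(241031 + sqrt(-51964 + O(290)))/(-265619 + b(-289, -273)) = (241031 + sqrt(-51964 + sqrt(2)*sqrt(290)))/(-265619 + 1) = (241031 + sqrt(-51964 + 2*sqrt(145)))/(-265618) = (241031 + sqrt(-51964 + 2*sqrt(145)))*(-1/265618) = -241031/265618 - sqrt(-51964 + 2*sqrt(145))/265618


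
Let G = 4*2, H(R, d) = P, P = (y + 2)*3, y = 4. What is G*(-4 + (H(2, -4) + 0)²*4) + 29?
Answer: 10365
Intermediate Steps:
P = 18 (P = (4 + 2)*3 = 6*3 = 18)
H(R, d) = 18
G = 8
G*(-4 + (H(2, -4) + 0)²*4) + 29 = 8*(-4 + (18 + 0)²*4) + 29 = 8*(-4 + 18²*4) + 29 = 8*(-4 + 324*4) + 29 = 8*(-4 + 1296) + 29 = 8*1292 + 29 = 10336 + 29 = 10365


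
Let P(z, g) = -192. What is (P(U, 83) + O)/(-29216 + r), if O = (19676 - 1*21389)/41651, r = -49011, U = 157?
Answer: 7998705/3258232777 ≈ 0.0024549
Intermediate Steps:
O = -1713/41651 (O = (19676 - 21389)*(1/41651) = -1713*1/41651 = -1713/41651 ≈ -0.041127)
(P(U, 83) + O)/(-29216 + r) = (-192 - 1713/41651)/(-29216 - 49011) = -7998705/41651/(-78227) = -7998705/41651*(-1/78227) = 7998705/3258232777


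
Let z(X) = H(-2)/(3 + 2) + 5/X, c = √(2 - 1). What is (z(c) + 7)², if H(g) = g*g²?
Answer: 2704/25 ≈ 108.16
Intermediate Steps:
c = 1 (c = √1 = 1)
H(g) = g³
z(X) = -8/5 + 5/X (z(X) = (-2)³/(3 + 2) + 5/X = -8/5 + 5/X)
(z(c) + 7)² = ((-8/5 + 5/1) + 7)² = ((-8/5 + 5*1) + 7)² = ((-8/5 + 5) + 7)² = (17/5 + 7)² = (52/5)² = 2704/25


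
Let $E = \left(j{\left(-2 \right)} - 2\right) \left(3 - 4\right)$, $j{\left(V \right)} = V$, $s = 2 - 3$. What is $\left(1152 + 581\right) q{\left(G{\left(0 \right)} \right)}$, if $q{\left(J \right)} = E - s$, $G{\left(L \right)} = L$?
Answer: $8665$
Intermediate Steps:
$s = -1$ ($s = 2 - 3 = -1$)
$E = 4$ ($E = \left(-2 - 2\right) \left(3 - 4\right) = \left(-4\right) \left(-1\right) = 4$)
$q{\left(J \right)} = 5$ ($q{\left(J \right)} = 4 - -1 = 4 + 1 = 5$)
$\left(1152 + 581\right) q{\left(G{\left(0 \right)} \right)} = \left(1152 + 581\right) 5 = 1733 \cdot 5 = 8665$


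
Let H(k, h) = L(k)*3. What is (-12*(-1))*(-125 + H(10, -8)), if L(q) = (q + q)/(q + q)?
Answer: -1464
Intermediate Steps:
L(q) = 1 (L(q) = (2*q)/((2*q)) = (2*q)*(1/(2*q)) = 1)
H(k, h) = 3 (H(k, h) = 1*3 = 3)
(-12*(-1))*(-125 + H(10, -8)) = (-12*(-1))*(-125 + 3) = 12*(-122) = -1464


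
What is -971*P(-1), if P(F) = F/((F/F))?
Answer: 971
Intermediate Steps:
P(F) = F (P(F) = F/1 = F*1 = F)
-971*P(-1) = -971*(-1) = 971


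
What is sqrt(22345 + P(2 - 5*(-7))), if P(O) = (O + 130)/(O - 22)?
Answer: sqrt(5030130)/15 ≈ 149.52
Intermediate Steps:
P(O) = (130 + O)/(-22 + O)
sqrt(22345 + P(2 - 5*(-7))) = sqrt(22345 + (130 + (2 - 5*(-7)))/(-22 + (2 - 5*(-7)))) = sqrt(22345 + (130 + (2 + 35))/(-22 + (2 + 35))) = sqrt(22345 + (130 + 37)/(-22 + 37)) = sqrt(22345 + 167/15) = sqrt(335342/15) = sqrt(5030130)/15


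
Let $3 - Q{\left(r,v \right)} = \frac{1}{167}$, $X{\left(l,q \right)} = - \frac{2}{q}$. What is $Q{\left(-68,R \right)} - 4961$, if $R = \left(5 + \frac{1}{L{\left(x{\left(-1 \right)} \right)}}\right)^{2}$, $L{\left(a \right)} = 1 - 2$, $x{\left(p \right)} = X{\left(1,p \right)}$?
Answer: $- \frac{827987}{167} \approx -4958.0$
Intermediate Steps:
$x{\left(p \right)} = - \frac{2}{p}$
$L{\left(a \right)} = -1$ ($L{\left(a \right)} = 1 - 2 = -1$)
$R = 16$ ($R = \left(5 + \frac{1}{-1}\right)^{2} = \left(5 - 1\right)^{2} = 4^{2} = 16$)
$Q{\left(r,v \right)} = \frac{500}{167}$ ($Q{\left(r,v \right)} = 3 - \frac{1}{167} = \frac{500}{167}$)
$Q{\left(-68,R \right)} - 4961 = \frac{500}{167} - 4961 = - \frac{827987}{167}$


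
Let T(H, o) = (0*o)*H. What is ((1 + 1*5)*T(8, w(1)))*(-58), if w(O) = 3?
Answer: 0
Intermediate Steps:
T(H, o) = 0 (T(H, o) = 0*H = 0)
((1 + 1*5)*T(8, w(1)))*(-58) = ((1 + 1*5)*0)*(-58) = ((1 + 5)*0)*(-58) = (6*0)*(-58) = 0*(-58) = 0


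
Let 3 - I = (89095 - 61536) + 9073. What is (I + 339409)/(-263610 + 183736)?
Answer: -151390/39937 ≈ -3.7907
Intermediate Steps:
I = -36629 (I = 3 - ((89095 - 61536) + 9073) = 3 - (27559 + 9073) = 3 - 1*36632 = 3 - 36632 = -36629)
(I + 339409)/(-263610 + 183736) = (-36629 + 339409)/(-263610 + 183736) = 302780/(-79874) = 302780*(-1/79874) = -151390/39937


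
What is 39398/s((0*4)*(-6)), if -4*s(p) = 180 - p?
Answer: -39398/45 ≈ -875.51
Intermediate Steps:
s(p) = -45 + p/4 (s(p) = -(180 - p)/4 = -45 + p/4)
39398/s((0*4)*(-6)) = 39398/(-45 + ((0*4)*(-6))/4) = 39398/(-45 + (0*(-6))/4) = 39398/(-45 + (¼)*0) = 39398/(-45 + 0) = 39398/(-45) = 39398*(-1/45) = -39398/45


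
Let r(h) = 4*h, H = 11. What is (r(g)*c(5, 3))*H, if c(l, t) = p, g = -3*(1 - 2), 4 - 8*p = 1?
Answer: 99/2 ≈ 49.500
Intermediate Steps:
p = 3/8 (p = ½ - ⅛*1 = ½ - ⅛ = 3/8 ≈ 0.37500)
g = 3 (g = -3*(-1) = 3)
c(l, t) = 3/8
(r(g)*c(5, 3))*H = ((4*3)*(3/8))*11 = (12*(3/8))*11 = (9/2)*11 = 99/2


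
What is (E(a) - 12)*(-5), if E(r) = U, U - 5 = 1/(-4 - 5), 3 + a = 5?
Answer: 320/9 ≈ 35.556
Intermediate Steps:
a = 2 (a = -3 + 5 = 2)
U = 44/9 (U = 5 + 1/(-4 - 5) = 5 + 1/(-9) = 5 - 1/9 = 44/9 ≈ 4.8889)
E(r) = 44/9
(E(a) - 12)*(-5) = (44/9 - 12)*(-5) = -64/9*(-5) = 320/9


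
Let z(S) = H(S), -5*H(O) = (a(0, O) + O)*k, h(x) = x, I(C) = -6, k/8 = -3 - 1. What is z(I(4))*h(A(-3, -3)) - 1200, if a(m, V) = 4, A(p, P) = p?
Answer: -5808/5 ≈ -1161.6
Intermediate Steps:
k = -32 (k = 8*(-3 - 1) = 8*(-4) = -32)
H(O) = 128/5 + 32*O/5 (H(O) = -(4 + O)*(-32)/5 = -(-128 - 32*O)/5 = 128/5 + 32*O/5)
z(S) = 128/5 + 32*S/5
z(I(4))*h(A(-3, -3)) - 1200 = (128/5 + (32/5)*(-6))*(-3) - 1200 = (128/5 - 192/5)*(-3) - 1200 = -64/5*(-3) - 1200 = 192/5 - 1200 = -5808/5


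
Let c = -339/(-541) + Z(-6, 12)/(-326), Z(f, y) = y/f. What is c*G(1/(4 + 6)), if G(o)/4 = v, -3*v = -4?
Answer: 892768/264549 ≈ 3.3747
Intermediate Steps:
v = 4/3 (v = -⅓*(-4) = 4/3 ≈ 1.3333)
G(o) = 16/3 (G(o) = 4*(4/3) = 16/3)
c = 55798/88183 (c = -339/(-541) + (12/(-6))/(-326) = -339*(-1/541) + (12*(-⅙))*(-1/326) = 339/541 - 2*(-1/326) = 339/541 + 1/163 = 55798/88183 ≈ 0.63275)
c*G(1/(4 + 6)) = (55798/88183)*(16/3) = 892768/264549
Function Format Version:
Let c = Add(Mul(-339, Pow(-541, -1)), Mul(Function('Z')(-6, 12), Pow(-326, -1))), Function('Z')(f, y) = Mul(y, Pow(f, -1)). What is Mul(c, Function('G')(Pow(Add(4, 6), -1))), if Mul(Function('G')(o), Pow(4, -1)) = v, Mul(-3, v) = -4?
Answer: Rational(892768, 264549) ≈ 3.3747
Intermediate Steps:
v = Rational(4, 3) (v = Mul(Rational(-1, 3), -4) = Rational(4, 3) ≈ 1.3333)
Function('G')(o) = Rational(16, 3) (Function('G')(o) = Mul(4, Rational(4, 3)) = Rational(16, 3))
c = Rational(55798, 88183) (c = Add(Mul(-339, Pow(-541, -1)), Mul(Mul(12, Pow(-6, -1)), Pow(-326, -1))) = Add(Mul(-339, Rational(-1, 541)), Mul(Mul(12, Rational(-1, 6)), Rational(-1, 326))) = Add(Rational(339, 541), Mul(-2, Rational(-1, 326))) = Add(Rational(339, 541), Rational(1, 163)) = Rational(55798, 88183) ≈ 0.63275)
Mul(c, Function('G')(Pow(Add(4, 6), -1))) = Mul(Rational(55798, 88183), Rational(16, 3)) = Rational(892768, 264549)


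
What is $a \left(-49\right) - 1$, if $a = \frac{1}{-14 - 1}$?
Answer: $\frac{34}{15} \approx 2.2667$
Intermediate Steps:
$a = - \frac{1}{15}$ ($a = \frac{1}{-14 - 1} = \frac{1}{-15} = - \frac{1}{15} \approx -0.066667$)
$a \left(-49\right) - 1 = \left(- \frac{1}{15}\right) \left(-49\right) - 1 = \frac{49}{15} - 1 = \frac{34}{15}$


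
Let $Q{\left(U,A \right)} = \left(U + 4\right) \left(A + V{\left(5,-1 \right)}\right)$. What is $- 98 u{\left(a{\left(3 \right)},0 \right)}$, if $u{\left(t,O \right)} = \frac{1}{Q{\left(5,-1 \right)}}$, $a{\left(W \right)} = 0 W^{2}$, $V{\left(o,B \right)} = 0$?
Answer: $\frac{98}{9} \approx 10.889$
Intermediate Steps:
$a{\left(W \right)} = 0$
$Q{\left(U,A \right)} = A \left(4 + U\right)$ ($Q{\left(U,A \right)} = \left(U + 4\right) \left(A + 0\right) = \left(4 + U\right) A = A \left(4 + U\right)$)
$u{\left(t,O \right)} = - \frac{1}{9}$ ($u{\left(t,O \right)} = \frac{1}{\left(-1\right) \left(4 + 5\right)} = \frac{1}{\left(-1\right) 9} = \frac{1}{-9} = - \frac{1}{9}$)
$- 98 u{\left(a{\left(3 \right)},0 \right)} = \left(-98\right) \left(- \frac{1}{9}\right) = \frac{98}{9}$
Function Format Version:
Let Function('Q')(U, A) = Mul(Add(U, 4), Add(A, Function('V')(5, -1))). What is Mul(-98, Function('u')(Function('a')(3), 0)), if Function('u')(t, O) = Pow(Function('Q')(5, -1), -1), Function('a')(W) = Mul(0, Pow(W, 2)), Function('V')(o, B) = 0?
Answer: Rational(98, 9) ≈ 10.889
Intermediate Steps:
Function('a')(W) = 0
Function('Q')(U, A) = Mul(A, Add(4, U)) (Function('Q')(U, A) = Mul(Add(U, 4), Add(A, 0)) = Mul(Add(4, U), A) = Mul(A, Add(4, U)))
Function('u')(t, O) = Rational(-1, 9) (Function('u')(t, O) = Pow(Mul(-1, Add(4, 5)), -1) = Pow(Mul(-1, 9), -1) = Pow(-9, -1) = Rational(-1, 9))
Mul(-98, Function('u')(Function('a')(3), 0)) = Mul(-98, Rational(-1, 9)) = Rational(98, 9)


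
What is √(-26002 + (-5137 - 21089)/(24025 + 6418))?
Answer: 2*I*√6024708606154/30443 ≈ 161.25*I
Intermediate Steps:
√(-26002 + (-5137 - 21089)/(24025 + 6418)) = √(-26002 - 26226/30443) = √(-791605112/30443) = 2*I*√6024708606154/30443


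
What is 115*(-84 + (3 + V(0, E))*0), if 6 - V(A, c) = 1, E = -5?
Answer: -9660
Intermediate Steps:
V(A, c) = 5 (V(A, c) = 6 - 1*1 = 6 - 1 = 5)
115*(-84 + (3 + V(0, E))*0) = 115*(-84 + (3 + 5)*0) = 115*(-84 + 8*0) = 115*(-84 + 0) = 115*(-84) = -9660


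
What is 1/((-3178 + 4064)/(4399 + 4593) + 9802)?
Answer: 4496/44070235 ≈ 0.00010202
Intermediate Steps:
1/((-3178 + 4064)/(4399 + 4593) + 9802) = 1/(886/8992 + 9802) = 1/(886*(1/8992) + 9802) = 1/(443/4496 + 9802) = 1/(44070235/4496) = 4496/44070235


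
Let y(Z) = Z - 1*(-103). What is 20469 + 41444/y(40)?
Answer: 228347/11 ≈ 20759.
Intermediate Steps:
y(Z) = 103 + Z (y(Z) = Z + 103 = 103 + Z)
20469 + 41444/y(40) = 20469 + 41444/(103 + 40) = 20469 + 41444/143 = 20469 + 41444*(1/143) = 20469 + 3188/11 = 228347/11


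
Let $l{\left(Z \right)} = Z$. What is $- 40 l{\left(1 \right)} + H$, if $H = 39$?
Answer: $-1$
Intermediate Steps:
$- 40 l{\left(1 \right)} + H = \left(-40\right) 1 + 39 = -40 + 39 = -1$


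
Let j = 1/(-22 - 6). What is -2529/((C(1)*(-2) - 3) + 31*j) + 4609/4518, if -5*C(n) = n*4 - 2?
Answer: 1601777047/2091834 ≈ 765.73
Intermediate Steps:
C(n) = ⅖ - 4*n/5 (C(n) = -(n*4 - 2)/5 = -(4*n - 2)/5 = -(-2 + 4*n)/5 = ⅖ - 4*n/5)
j = -1/28 (j = 1/(-28) = -1/28 ≈ -0.035714)
-2529/((C(1)*(-2) - 3) + 31*j) + 4609/4518 = -2529/(((⅖ - ⅘*1)*(-2) - 3) + 31*(-1/28)) + 4609/4518 = -2529/(((⅖ - ⅘)*(-2) - 3) - 31/28) + 4609*(1/4518) = -2529/((-⅖*(-2) - 3) - 31/28) + 4609/4518 = -2529/((⅘ - 3) - 31/28) + 4609/4518 = -2529/(-11/5 - 31/28) + 4609/4518 = -2529/(-463/140) + 4609/4518 = -2529*(-140/463) + 4609/4518 = 354060/463 + 4609/4518 = 1601777047/2091834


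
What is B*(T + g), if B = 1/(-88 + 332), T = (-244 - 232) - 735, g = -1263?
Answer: -1237/122 ≈ -10.139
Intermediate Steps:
T = -1211 (T = -476 - 735 = -1211)
B = 1/244 ≈ 0.0040984
B*(T + g) = (-1211 - 1263)/244 = (1/244)*(-2474) = -1237/122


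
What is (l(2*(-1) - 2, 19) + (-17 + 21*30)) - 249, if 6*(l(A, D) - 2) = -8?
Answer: 1094/3 ≈ 364.67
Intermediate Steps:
l(A, D) = ⅔ (l(A, D) = 2 + (⅙)*(-8) = 2 - 4/3 = ⅔)
(l(2*(-1) - 2, 19) + (-17 + 21*30)) - 249 = (⅔ + (-17 + 21*30)) - 249 = (⅔ + (-17 + 630)) - 249 = (⅔ + 613) - 249 = 1841/3 - 249 = 1094/3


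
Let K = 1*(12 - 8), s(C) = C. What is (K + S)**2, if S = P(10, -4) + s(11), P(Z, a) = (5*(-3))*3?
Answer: 900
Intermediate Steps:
P(Z, a) = -45 (P(Z, a) = -15*3 = -45)
S = -34 (S = -45 + 11 = -34)
K = 4 (K = 1*4 = 4)
(K + S)**2 = (4 - 34)**2 = (-30)**2 = 900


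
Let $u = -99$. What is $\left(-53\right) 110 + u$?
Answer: $-5929$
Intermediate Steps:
$\left(-53\right) 110 + u = \left(-53\right) 110 - 99 = -5830 - 99 = -5929$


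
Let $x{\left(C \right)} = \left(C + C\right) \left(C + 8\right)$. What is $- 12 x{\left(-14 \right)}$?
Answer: $-2016$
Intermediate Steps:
$x{\left(C \right)} = 2 C \left(8 + C\right)$
$- 12 x{\left(-14 \right)} = - 12 \cdot 2 \left(-14\right) \left(8 - 14\right) = - 12 \cdot 2 \left(-14\right) \left(-6\right) = \left(-12\right) 168 = -2016$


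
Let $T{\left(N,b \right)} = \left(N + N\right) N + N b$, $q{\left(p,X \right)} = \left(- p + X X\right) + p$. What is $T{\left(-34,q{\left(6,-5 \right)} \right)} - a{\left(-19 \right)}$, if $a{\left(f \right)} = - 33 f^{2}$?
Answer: $13375$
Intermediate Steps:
$q{\left(p,X \right)} = X^{2}$ ($q{\left(p,X \right)} = \left(- p + X^{2}\right) + p = \left(X^{2} - p\right) + p = X^{2}$)
$T{\left(N,b \right)} = 2 N^{2} + N b$ ($T{\left(N,b \right)} = 2 N N + N b = 2 N^{2} + N b$)
$T{\left(-34,q{\left(6,-5 \right)} \right)} - a{\left(-19 \right)} = - 34 \left(\left(-5\right)^{2} + 2 \left(-34\right)\right) - - 33 \left(-19\right)^{2} = - 34 \left(25 - 68\right) - \left(-33\right) 361 = \left(-34\right) \left(-43\right) - -11913 = 1462 + 11913 = 13375$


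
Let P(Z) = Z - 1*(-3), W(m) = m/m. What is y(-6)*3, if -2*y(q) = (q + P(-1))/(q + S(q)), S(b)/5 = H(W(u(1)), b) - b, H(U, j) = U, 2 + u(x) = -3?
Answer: 6/29 ≈ 0.20690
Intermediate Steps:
u(x) = -5 (u(x) = -2 - 3 = -5)
W(m) = 1
P(Z) = 3 + Z (P(Z) = Z + 3 = 3 + Z)
S(b) = 5 - 5*b (S(b) = 5*(1 - b) = 5 - 5*b)
y(q) = -(2 + q)/(2*(5 - 4*q)) (y(q) = -(q + (3 - 1))/(2*(q + (5 - 5*q))) = -(q + 2)/(2*(5 - 4*q)) = -(2 + q)/(2*(5 - 4*q)))
y(-6)*3 = ((2 - 6)/(2*(-5 + 4*(-6))))*3 = ((1/2)*(-4)/(-5 - 24))*3 = ((1/2)*(-4)/(-29))*3 = ((1/2)*(-1/29)*(-4))*3 = (2/29)*3 = 6/29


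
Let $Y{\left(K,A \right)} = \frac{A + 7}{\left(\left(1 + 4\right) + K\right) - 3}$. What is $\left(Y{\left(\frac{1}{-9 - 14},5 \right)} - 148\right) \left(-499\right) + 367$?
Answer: $\frac{1067377}{15} \approx 71159.0$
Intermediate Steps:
$Y{\left(K,A \right)} = \frac{7 + A}{2 + K}$ ($Y{\left(K,A \right)} = \frac{7 + A}{\left(5 + K\right) - 3} = \frac{7 + A}{2 + K}$)
$\left(Y{\left(\frac{1}{-9 - 14},5 \right)} - 148\right) \left(-499\right) + 367 = \left(\frac{7 + 5}{2 + \frac{1}{-9 - 14}} - 148\right) \left(-499\right) + 367 = \left(\frac{1}{2 + \frac{1}{-23}} \cdot 12 - 148\right) \left(-499\right) + 367 = \left(\frac{1}{2 - \frac{1}{23}} \cdot 12 - 148\right) \left(-499\right) + 367 = \left(\frac{1}{\frac{45}{23}} \cdot 12 - 148\right) \left(-499\right) + 367 = \left(\frac{23}{45} \cdot 12 - 148\right) \left(-499\right) + 367 = \left(\frac{92}{15} - 148\right) \left(-499\right) + 367 = \left(- \frac{2128}{15}\right) \left(-499\right) + 367 = \frac{1061872}{15} + 367 = \frac{1067377}{15}$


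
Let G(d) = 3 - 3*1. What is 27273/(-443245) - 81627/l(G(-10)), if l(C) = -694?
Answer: 36161832153/307612030 ≈ 117.56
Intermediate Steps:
G(d) = 0 (G(d) = 3 - 3 = 0)
27273/(-443245) - 81627/l(G(-10)) = 27273/(-443245) - 81627/(-694) = 27273*(-1/443245) - 81627*(-1/694) = -27273/443245 + 81627/694 = 36161832153/307612030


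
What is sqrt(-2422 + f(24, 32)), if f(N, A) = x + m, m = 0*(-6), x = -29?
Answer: I*sqrt(2451) ≈ 49.508*I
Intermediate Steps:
m = 0
f(N, A) = -29 (f(N, A) = -29 + 0 = -29)
sqrt(-2422 + f(24, 32)) = sqrt(-2422 - 29) = sqrt(-2451) = I*sqrt(2451)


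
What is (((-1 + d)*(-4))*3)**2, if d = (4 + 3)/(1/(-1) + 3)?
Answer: 900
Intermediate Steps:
d = 7/2 (d = 7/(-1 + 3) = 7/2 ≈ 3.5000)
(((-1 + d)*(-4))*3)**2 = (((-1 + 7/2)*(-4))*3)**2 = (((5/2)*(-4))*3)**2 = (-10*3)**2 = (-30)**2 = 900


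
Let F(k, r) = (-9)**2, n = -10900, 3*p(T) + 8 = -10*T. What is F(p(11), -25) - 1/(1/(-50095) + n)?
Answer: 44228925676/546035501 ≈ 81.000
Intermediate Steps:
p(T) = -8/3 - 10*T/3 (p(T) = -8/3 + (-10*T)/3 = -8/3 - 10*T/3)
F(k, r) = 81
F(p(11), -25) - 1/(1/(-50095) + n) = 81 - 1/(1/(-50095) - 10900) = 81 - 1/(-1/50095 - 10900) = 81 - 1/(-546035501/50095) = 81 - 1*(-50095/546035501) = 81 + 50095/546035501 = 44228925676/546035501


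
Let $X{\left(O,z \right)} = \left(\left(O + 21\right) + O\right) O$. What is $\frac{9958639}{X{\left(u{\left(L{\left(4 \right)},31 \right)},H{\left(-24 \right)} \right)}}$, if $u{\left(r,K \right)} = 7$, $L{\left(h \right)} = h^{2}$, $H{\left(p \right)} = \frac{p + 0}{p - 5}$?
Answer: $\frac{9958639}{245} \approx 40648.0$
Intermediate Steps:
$H{\left(p \right)} = \frac{p}{-5 + p}$
$X{\left(O,z \right)} = O \left(21 + 2 O\right)$ ($X{\left(O,z \right)} = \left(\left(21 + O\right) + O\right) O = \left(21 + 2 O\right) O = O \left(21 + 2 O\right)$)
$\frac{9958639}{X{\left(u{\left(L{\left(4 \right)},31 \right)},H{\left(-24 \right)} \right)}} = \frac{9958639}{7 \left(21 + 2 \cdot 7\right)} = \frac{9958639}{7 \left(21 + 14\right)} = \frac{9958639}{7 \cdot 35} = \frac{9958639}{245}$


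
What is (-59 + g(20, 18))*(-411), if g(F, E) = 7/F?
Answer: 482103/20 ≈ 24105.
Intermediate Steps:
(-59 + g(20, 18))*(-411) = (-59 + 7/20)*(-411) = -1173/20*(-411) = 482103/20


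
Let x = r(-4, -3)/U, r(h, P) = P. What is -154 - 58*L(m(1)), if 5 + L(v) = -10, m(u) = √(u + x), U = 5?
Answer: 716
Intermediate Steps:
x = -⅗ (x = -3/5 = -3*⅕ = -⅗ ≈ -0.60000)
m(u) = √(-⅗ + u) (m(u) = √(u - ⅗) = √(-⅗ + u))
L(v) = -15 (L(v) = -5 - 10 = -15)
-154 - 58*L(m(1)) = -154 - 58*(-15) = -154 + 870 = 716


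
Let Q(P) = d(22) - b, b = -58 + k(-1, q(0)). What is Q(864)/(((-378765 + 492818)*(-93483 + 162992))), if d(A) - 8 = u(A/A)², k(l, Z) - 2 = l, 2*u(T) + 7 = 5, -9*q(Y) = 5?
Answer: 6/720700907 ≈ 8.3252e-9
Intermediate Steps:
q(Y) = -5/9 (q(Y) = -⅑*5 = -5/9)
u(T) = -1 (u(T) = -7/2 + (½)*5 = -7/2 + 5/2 = -1)
k(l, Z) = 2 + l
d(A) = 9 (d(A) = 8 + (-1)² = 8 + 1 = 9)
b = -57 (b = -58 + (2 - 1) = -58 + 1 = -57)
Q(P) = 66 (Q(P) = 9 - 1*(-57) = 9 + 57 = 66)
Q(864)/(((-378765 + 492818)*(-93483 + 162992))) = 66/(((-378765 + 492818)*(-93483 + 162992))) = 66/((114053*69509)) = 66/7927709977 = 66*(1/7927709977) = 6/720700907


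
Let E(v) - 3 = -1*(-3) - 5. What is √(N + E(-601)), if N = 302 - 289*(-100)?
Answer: √29203 ≈ 170.89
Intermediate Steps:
N = 29202 (N = 302 + 28900 = 29202)
E(v) = 1 (E(v) = 3 + (-1*(-3) - 5) = 3 + (3 - 5) = 3 - 2 = 1)
√(N + E(-601)) = √(29202 + 1) = √29203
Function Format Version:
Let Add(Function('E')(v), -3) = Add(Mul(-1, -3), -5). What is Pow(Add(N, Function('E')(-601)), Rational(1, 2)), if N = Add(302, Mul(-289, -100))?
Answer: Pow(29203, Rational(1, 2)) ≈ 170.89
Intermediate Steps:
N = 29202 (N = Add(302, 28900) = 29202)
Function('E')(v) = 1 (Function('E')(v) = Add(3, Add(Mul(-1, -3), -5)) = Add(3, Add(3, -5)) = Add(3, -2) = 1)
Pow(Add(N, Function('E')(-601)), Rational(1, 2)) = Pow(Add(29202, 1), Rational(1, 2)) = Pow(29203, Rational(1, 2))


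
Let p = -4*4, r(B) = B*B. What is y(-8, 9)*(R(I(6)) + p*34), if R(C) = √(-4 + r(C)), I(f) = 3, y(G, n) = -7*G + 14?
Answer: -38080 + 70*√5 ≈ -37924.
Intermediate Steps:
y(G, n) = 14 - 7*G
r(B) = B²
p = -16
R(C) = √(-4 + C²)
y(-8, 9)*(R(I(6)) + p*34) = (14 - 7*(-8))*(√(-4 + 3²) - 16*34) = (14 + 56)*(√(-4 + 9) - 544) = 70*(√5 - 544) = 70*(-544 + √5) = -38080 + 70*√5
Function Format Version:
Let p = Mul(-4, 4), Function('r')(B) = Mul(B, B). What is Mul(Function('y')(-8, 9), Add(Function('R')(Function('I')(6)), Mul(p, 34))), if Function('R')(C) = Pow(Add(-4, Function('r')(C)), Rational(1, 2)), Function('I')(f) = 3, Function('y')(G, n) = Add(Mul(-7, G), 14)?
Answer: Add(-38080, Mul(70, Pow(5, Rational(1, 2)))) ≈ -37924.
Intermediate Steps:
Function('y')(G, n) = Add(14, Mul(-7, G))
Function('r')(B) = Pow(B, 2)
p = -16
Function('R')(C) = Pow(Add(-4, Pow(C, 2)), Rational(1, 2))
Mul(Function('y')(-8, 9), Add(Function('R')(Function('I')(6)), Mul(p, 34))) = Mul(Add(14, Mul(-7, -8)), Add(Pow(Add(-4, Pow(3, 2)), Rational(1, 2)), Mul(-16, 34))) = Mul(Add(14, 56), Add(Pow(Add(-4, 9), Rational(1, 2)), -544)) = Mul(70, Add(Pow(5, Rational(1, 2)), -544)) = Mul(70, Add(-544, Pow(5, Rational(1, 2)))) = Add(-38080, Mul(70, Pow(5, Rational(1, 2))))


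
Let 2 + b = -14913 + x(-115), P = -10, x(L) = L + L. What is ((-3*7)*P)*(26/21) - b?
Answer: 15405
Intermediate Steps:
x(L) = 2*L
b = -15145 (b = -2 + (-14913 + 2*(-115)) = -2 + (-14913 - 230) = -2 - 15143 = -15145)
((-3*7)*P)*(26/21) - b = (-3*7*(-10))*(26/21) - 1*(-15145) = (-21*(-10))*(26*(1/21)) + 15145 = 210*(26/21) + 15145 = 260 + 15145 = 15405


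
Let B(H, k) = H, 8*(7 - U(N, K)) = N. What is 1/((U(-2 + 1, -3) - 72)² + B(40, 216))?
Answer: 64/271921 ≈ 0.00023536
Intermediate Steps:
U(N, K) = 7 - N/8
1/((U(-2 + 1, -3) - 72)² + B(40, 216)) = 1/(((7 - (-2 + 1)/8) - 72)² + 40) = 1/(((7 - ⅛*(-1)) - 72)² + 40) = 1/(((7 + ⅛) - 72)² + 40) = 1/((57/8 - 72)² + 40) = 1/((-519/8)² + 40) = 1/(269361/64 + 40) = 1/(271921/64) = 64/271921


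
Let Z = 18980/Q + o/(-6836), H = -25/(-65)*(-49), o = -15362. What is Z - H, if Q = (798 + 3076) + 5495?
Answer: 9624574367/416302146 ≈ 23.119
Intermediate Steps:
H = -245/13 (H = -25*(-1/65)*(-49) = (5/13)*(-49) = -245/13 ≈ -18.846)
Q = 9369 (Q = 3874 + 5495 = 9369)
Z = 136836929/32023242 (Z = 18980/9369 - 15362/(-6836) = 18980*(1/9369) - 15362*(-1/6836) = 18980/9369 + 7681/3418 = 136836929/32023242 ≈ 4.2730)
Z - H = 136836929/32023242 - 1*(-245/13) = 136836929/32023242 + 245/13 = 9624574367/416302146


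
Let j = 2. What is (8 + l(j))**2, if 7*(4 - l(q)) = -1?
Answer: 7225/49 ≈ 147.45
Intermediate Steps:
l(q) = 29/7 (l(q) = 4 - 1/7*(-1) = 4 + 1/7 = 29/7)
(8 + l(j))**2 = (8 + 29/7)**2 = (85/7)**2 = 7225/49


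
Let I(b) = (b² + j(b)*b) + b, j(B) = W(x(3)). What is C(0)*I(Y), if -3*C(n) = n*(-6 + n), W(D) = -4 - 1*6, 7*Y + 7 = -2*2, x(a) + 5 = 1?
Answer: 0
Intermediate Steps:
x(a) = -4 (x(a) = -5 + 1 = -4)
Y = -11/7 (Y = -1 + (-2*2)/7 = -1 + (⅐)*(-4) = -1 - 4/7 = -11/7 ≈ -1.5714)
W(D) = -10 (W(D) = -4 - 6 = -10)
j(B) = -10
C(n) = -n*(-6 + n)/3
I(b) = b² - 9*b (I(b) = (b² - 10*b) + b = b² - 9*b)
C(0)*I(Y) = ((⅓)*0*(6 - 1*0))*(-11*(-9 - 11/7)/7) = ((⅓)*0*(6 + 0))*(-11/7*(-74/7)) = ((⅓)*0*6)*(814/49) = 0*(814/49) = 0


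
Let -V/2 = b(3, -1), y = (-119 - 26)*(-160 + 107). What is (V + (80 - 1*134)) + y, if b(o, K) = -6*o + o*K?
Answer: 7673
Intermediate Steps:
y = 7685 (y = -145*(-53) = 7685)
b(o, K) = -6*o + K*o
V = 42 (V = -6*(-6 - 1) = -6*(-7) = -2*(-21) = 42)
(V + (80 - 1*134)) + y = (42 + (80 - 1*134)) + 7685 = (42 + (80 - 134)) + 7685 = (42 - 54) + 7685 = -12 + 7685 = 7673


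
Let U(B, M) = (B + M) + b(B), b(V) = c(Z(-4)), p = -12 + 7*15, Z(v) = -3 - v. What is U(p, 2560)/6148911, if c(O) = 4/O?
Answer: 2657/6148911 ≈ 0.00043211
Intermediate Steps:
p = 93 (p = -12 + 105 = 93)
b(V) = 4 (b(V) = 4/(-3 - 1*(-4)) = 4/(-3 + 4) = 4/1 = 4*1 = 4)
U(B, M) = 4 + B + M (U(B, M) = (B + M) + 4 = 4 + B + M)
U(p, 2560)/6148911 = (4 + 93 + 2560)/6148911 = 2657*(1/6148911) = 2657/6148911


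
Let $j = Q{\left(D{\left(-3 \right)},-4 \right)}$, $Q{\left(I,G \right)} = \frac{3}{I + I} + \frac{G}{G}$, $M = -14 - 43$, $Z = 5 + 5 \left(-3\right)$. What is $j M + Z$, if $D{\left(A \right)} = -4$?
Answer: $- \frac{365}{8} \approx -45.625$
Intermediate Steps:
$Z = -10$ ($Z = 5 - 15 = -10$)
$M = -57$ ($M = -14 - 43 = -57$)
$Q{\left(I,G \right)} = 1 + \frac{3}{2 I}$ ($Q{\left(I,G \right)} = \frac{3}{2 I} + 1 = 1 + \frac{3}{2 I}$)
$j = \frac{5}{8}$ ($j = \frac{\frac{3}{2} - 4}{-4} = \left(- \frac{1}{4}\right) \left(- \frac{5}{2}\right) = \frac{5}{8} \approx 0.625$)
$j M + Z = \frac{5}{8} \left(-57\right) - 10 = - \frac{285}{8} - 10 = - \frac{365}{8}$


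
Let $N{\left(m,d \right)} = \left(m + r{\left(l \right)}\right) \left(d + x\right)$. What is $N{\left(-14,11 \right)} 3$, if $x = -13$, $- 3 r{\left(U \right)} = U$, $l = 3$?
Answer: $90$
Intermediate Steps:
$r{\left(U \right)} = - \frac{U}{3}$
$N{\left(m,d \right)} = \left(-1 + m\right) \left(-13 + d\right)$ ($N{\left(m,d \right)} = \left(m - 1\right) \left(d - 13\right) = \left(m - 1\right) \left(-13 + d\right) = \left(-1 + m\right) \left(-13 + d\right)$)
$N{\left(-14,11 \right)} 3 = \left(13 - 11 - -182 + 11 \left(-14\right)\right) 3 = \left(13 - 11 + 182 - 154\right) 3 = 30 \cdot 3 = 90$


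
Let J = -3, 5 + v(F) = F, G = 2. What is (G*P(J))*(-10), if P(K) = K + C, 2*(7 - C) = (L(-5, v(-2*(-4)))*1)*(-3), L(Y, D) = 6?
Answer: -260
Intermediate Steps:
v(F) = -5 + F
C = 16 (C = 7 - 6*1*(-3)/2 = 7 - 3*(-3) = 7 - ½*(-18) = 7 + 9 = 16)
P(K) = 16 + K (P(K) = K + 16 = 16 + K)
(G*P(J))*(-10) = (2*(16 - 3))*(-10) = (2*13)*(-10) = 26*(-10) = -260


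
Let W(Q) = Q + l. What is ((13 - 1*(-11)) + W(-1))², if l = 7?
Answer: 900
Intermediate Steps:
W(Q) = 7 + Q (W(Q) = Q + 7 = 7 + Q)
((13 - 1*(-11)) + W(-1))² = ((13 - 1*(-11)) + (7 - 1))² = ((13 + 11) + 6)² = (24 + 6)² = 30² = 900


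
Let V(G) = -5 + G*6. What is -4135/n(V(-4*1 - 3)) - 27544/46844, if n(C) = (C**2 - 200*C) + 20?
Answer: -128502279/136187219 ≈ -0.94357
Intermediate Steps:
V(G) = -5 + 6*G
n(C) = 20 + C**2 - 200*C
-4135/n(V(-4*1 - 3)) - 27544/46844 = -4135/(20 + (-5 + 6*(-4*1 - 3))**2 - 200*(-5 + 6*(-4*1 - 3))) - 27544/46844 = -4135/(20 + (-5 + 6*(-4 - 3))**2 - 200*(-5 + 6*(-4 - 3))) - 27544*1/46844 = -4135/(20 + (-5 + 6*(-7))**2 - 200*(-5 + 6*(-7))) - 6886/11711 = -4135/(20 + (-5 - 42)**2 - 200*(-5 - 42)) - 6886/11711 = -4135/(20 + (-47)**2 - 200*(-47)) - 6886/11711 = -4135/(20 + 2209 + 9400) - 6886/11711 = -4135/11629 - 6886/11711 = -128502279/136187219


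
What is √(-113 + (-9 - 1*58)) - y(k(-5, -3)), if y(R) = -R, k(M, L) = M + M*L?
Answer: 10 + 6*I*√5 ≈ 10.0 + 13.416*I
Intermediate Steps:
k(M, L) = M + L*M
√(-113 + (-9 - 1*58)) - y(k(-5, -3)) = √(-113 + (-9 - 1*58)) - (-1)*(-5*(1 - 3)) = √(-113 + (-9 - 58)) - (-1)*(-5*(-2)) = √(-113 - 67) - (-1)*10 = √(-180) - 1*(-10) = 6*I*√5 + 10 = 10 + 6*I*√5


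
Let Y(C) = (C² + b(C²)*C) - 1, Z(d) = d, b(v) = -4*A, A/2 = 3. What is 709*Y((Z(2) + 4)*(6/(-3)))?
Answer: 305579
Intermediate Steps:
A = 6 (A = 2*3 = 6)
b(v) = -24 (b(v) = -4*6 = -24)
Y(C) = -1 + C² - 24*C (Y(C) = (C² - 24*C) - 1 = -1 + C² - 24*C)
709*Y((Z(2) + 4)*(6/(-3))) = 709*(-1 + ((2 + 4)*(6/(-3)))² - 24*(2 + 4)*6/(-3)) = 709*(-1 + (6*(6*(-⅓)))² - 144*6*(-⅓)) = 709*(-1 + (6*(-2))² - 144*(-2)) = 709*(-1 + (-12)² - 24*(-12)) = 709*(-1 + 144 + 288) = 709*431 = 305579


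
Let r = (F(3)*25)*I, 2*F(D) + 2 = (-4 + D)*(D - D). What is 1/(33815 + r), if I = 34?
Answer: 1/32965 ≈ 3.0335e-5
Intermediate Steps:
F(D) = -1 (F(D) = -1 + ((-4 + D)*(D - D))/2 = -1 + ((-4 + D)*0)/2 = -1 + (½)*0 = -1 + 0 = -1)
r = -850 (r = -1*25*34 = -25*34 = -850)
1/(33815 + r) = 1/(33815 - 850) = 1/32965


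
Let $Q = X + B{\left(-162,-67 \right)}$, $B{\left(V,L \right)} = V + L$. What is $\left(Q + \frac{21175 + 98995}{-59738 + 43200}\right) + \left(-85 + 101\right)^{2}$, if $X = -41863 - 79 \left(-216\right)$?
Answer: $- \frac{204899753}{8269} \approx -24779.0$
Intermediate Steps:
$B{\left(V,L \right)} = L + V$
$X = -24799$ ($X = -41863 - -17064 = -41863 + 17064 = -24799$)
$Q = -25028$ ($Q = -24799 - 229 = -25028$)
$\left(Q + \frac{21175 + 98995}{-59738 + 43200}\right) + \left(-85 + 101\right)^{2} = \left(-25028 + \frac{21175 + 98995}{-59738 + 43200}\right) + \left(-85 + 101\right)^{2} = \left(-25028 + \frac{120170}{-16538}\right) + 16^{2} = \left(-25028 + 120170 \left(- \frac{1}{16538}\right)\right) + 256 = \left(-25028 - \frac{60085}{8269}\right) + 256 = - \frac{207016617}{8269} + 256 = - \frac{204899753}{8269}$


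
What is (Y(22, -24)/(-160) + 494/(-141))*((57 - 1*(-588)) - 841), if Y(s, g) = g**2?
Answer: 981568/705 ≈ 1392.3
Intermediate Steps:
(Y(22, -24)/(-160) + 494/(-141))*((57 - 1*(-588)) - 841) = ((-24)**2/(-160) + 494/(-141))*((57 - 1*(-588)) - 841) = (576*(-1/160) + 494*(-1/141))*((57 + 588) - 841) = (-18/5 - 494/141)*(645 - 841) = -5008/705*(-196) = 981568/705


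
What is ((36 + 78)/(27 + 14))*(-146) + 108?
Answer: -12216/41 ≈ -297.95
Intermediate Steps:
((36 + 78)/(27 + 14))*(-146) + 108 = (114/41)*(-146) + 108 = -16644/41 + 108 = -12216/41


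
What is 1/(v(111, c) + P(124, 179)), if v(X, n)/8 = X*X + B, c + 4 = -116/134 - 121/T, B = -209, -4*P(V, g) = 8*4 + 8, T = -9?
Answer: 1/96886 ≈ 1.0321e-5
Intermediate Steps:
P(V, g) = -10 (P(V, g) = -(8*4 + 8)/4 = -(32 + 8)/4 = -¼*40 = -10)
c = 5173/603 (c = -4 + (-116/134 - 121/(-9)) = -4 + (-116*1/134 - 121*(-⅑)) = -4 + (-58/67 + 121/9) = -4 + 7585/603 = 5173/603 ≈ 8.5788)
v(X, n) = -1672 + 8*X² (v(X, n) = 8*(X*X - 209) = 8*(X² - 209) = 8*(-209 + X²) = -1672 + 8*X²)
1/(v(111, c) + P(124, 179)) = 1/((-1672 + 8*111²) - 10) = 1/((-1672 + 8*12321) - 10) = 1/((-1672 + 98568) - 10) = 1/(96896 - 10) = 1/96886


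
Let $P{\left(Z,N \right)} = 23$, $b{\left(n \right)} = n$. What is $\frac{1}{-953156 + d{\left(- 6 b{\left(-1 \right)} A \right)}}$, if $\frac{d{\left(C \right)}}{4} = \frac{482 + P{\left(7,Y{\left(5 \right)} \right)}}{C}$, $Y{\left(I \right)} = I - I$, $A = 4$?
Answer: $- \frac{6}{5718431} \approx -1.0492 \cdot 10^{-6}$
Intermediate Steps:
$Y{\left(I \right)} = 0$
$d{\left(C \right)} = \frac{2020}{C}$ ($d{\left(C \right)} = 4 \frac{482 + 23}{C} = 4 \frac{505}{C} = \frac{2020}{C}$)
$\frac{1}{-953156 + d{\left(- 6 b{\left(-1 \right)} A \right)}} = \frac{1}{-953156 + \frac{2020}{\left(-6\right) \left(-1\right) 4}} = \frac{1}{-953156 + \frac{2020}{6 \cdot 4}} = \frac{1}{-953156 + \frac{2020}{24}} = \frac{1}{-953156 + 2020 \cdot \frac{1}{24}} = \frac{1}{-953156 + \frac{505}{6}} = \frac{1}{- \frac{5718431}{6}} = - \frac{6}{5718431}$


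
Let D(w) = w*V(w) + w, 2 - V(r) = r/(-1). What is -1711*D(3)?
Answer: -30798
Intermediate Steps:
V(r) = 2 + r (V(r) = 2 - r/(-1) = 2 - r*(-1) = 2 - (-1)*r = 2 + r)
D(w) = w + w*(2 + w) (D(w) = w*(2 + w) + w = w + w*(2 + w))
-1711*D(3) = -5133*(3 + 3) = -5133*6 = -1711*18 = -30798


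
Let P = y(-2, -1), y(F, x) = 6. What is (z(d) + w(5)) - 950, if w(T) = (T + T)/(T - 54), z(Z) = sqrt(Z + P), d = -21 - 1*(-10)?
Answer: -46560/49 + I*sqrt(5) ≈ -950.2 + 2.2361*I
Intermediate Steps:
d = -11 (d = -21 + 10 = -11)
P = 6
z(Z) = sqrt(6 + Z) (z(Z) = sqrt(Z + 6) = sqrt(6 + Z))
w(T) = 2*T/(-54 + T) (w(T) = (2*T)/(-54 + T) = 2*T/(-54 + T))
(z(d) + w(5)) - 950 = (sqrt(6 - 11) + 2*5/(-54 + 5)) - 950 = (sqrt(-5) + 2*5/(-49)) - 950 = (I*sqrt(5) + 2*5*(-1/49)) - 950 = (I*sqrt(5) - 10/49) - 950 = (-10/49 + I*sqrt(5)) - 950 = -46560/49 + I*sqrt(5)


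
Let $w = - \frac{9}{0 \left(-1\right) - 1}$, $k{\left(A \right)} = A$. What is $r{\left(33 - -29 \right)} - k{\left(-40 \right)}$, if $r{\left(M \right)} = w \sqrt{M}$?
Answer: $40 + 9 \sqrt{62} \approx 110.87$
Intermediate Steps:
$w = 9$ ($w = - \frac{9}{0 - 1} = - \frac{9}{-1} = \left(-9\right) \left(-1\right) = 9$)
$r{\left(M \right)} = 9 \sqrt{M}$
$r{\left(33 - -29 \right)} - k{\left(-40 \right)} = 9 \sqrt{33 - -29} - -40 = 9 \sqrt{33 + 29} + 40 = 9 \sqrt{62} + 40 = 40 + 9 \sqrt{62}$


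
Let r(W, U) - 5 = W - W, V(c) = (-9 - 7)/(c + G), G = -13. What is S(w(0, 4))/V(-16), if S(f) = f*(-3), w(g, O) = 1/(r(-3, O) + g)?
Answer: -87/80 ≈ -1.0875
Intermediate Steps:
V(c) = -16/(-13 + c) (V(c) = (-9 - 7)/(c - 13) = -16/(-13 + c))
r(W, U) = 5 (r(W, U) = 5 + (W - W) = 5 + 0 = 5)
w(g, O) = 1/(5 + g)
S(f) = -3*f
S(w(0, 4))/V(-16) = (-3/(5 + 0))/((-16/(-13 - 16))) = (-3/5)/((-16/(-29))) = (-3*⅕)/((-16*(-1/29))) = -3/(5*16/29) = -⅗*29/16 = -87/80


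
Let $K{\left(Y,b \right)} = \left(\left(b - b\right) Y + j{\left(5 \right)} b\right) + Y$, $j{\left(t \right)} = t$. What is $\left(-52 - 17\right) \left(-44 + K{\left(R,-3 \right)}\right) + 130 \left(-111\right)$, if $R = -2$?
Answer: $-10221$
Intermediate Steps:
$K{\left(Y,b \right)} = Y + 5 b$ ($K{\left(Y,b \right)} = \left(\left(b - b\right) Y + 5 b\right) + Y = \left(0 Y + 5 b\right) + Y = \left(0 + 5 b\right) + Y = 5 b + Y = Y + 5 b$)
$\left(-52 - 17\right) \left(-44 + K{\left(R,-3 \right)}\right) + 130 \left(-111\right) = \left(-52 - 17\right) \left(-44 + \left(-2 + 5 \left(-3\right)\right)\right) + 130 \left(-111\right) = - 69 \left(-44 - 17\right) - 14430 = \left(-69\right) \left(-61\right) - 14430 = 4209 - 14430 = -10221$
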